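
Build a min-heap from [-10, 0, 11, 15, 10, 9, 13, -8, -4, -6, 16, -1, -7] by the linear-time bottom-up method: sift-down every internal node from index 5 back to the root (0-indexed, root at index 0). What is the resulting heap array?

sift down from index 5:
  9 vs smaller child -7 at index 12, swap → [-10, 0, 11, 15, 10, -7, 13, -8, -4, -6, 16, -1, 9]
sift down from index 4:
  10 vs smaller child -6 at index 9, swap → [-10, 0, 11, 15, -6, -7, 13, -8, -4, 10, 16, -1, 9]
sift down from index 3:
  15 vs smaller child -8 at index 7, swap → [-10, 0, 11, -8, -6, -7, 13, 15, -4, 10, 16, -1, 9]
sift down from index 2:
  11 vs smaller child -7 at index 5, swap → [-10, 0, -7, -8, -6, 11, 13, 15, -4, 10, 16, -1, 9]
  11 vs smaller child -1 at index 11, swap → [-10, 0, -7, -8, -6, -1, 13, 15, -4, 10, 16, 11, 9]
sift down from index 1:
  0 vs smaller child -8 at index 3, swap → [-10, -8, -7, 0, -6, -1, 13, 15, -4, 10, 16, 11, 9]
  0 vs smaller child -4 at index 8, swap → [-10, -8, -7, -4, -6, -1, 13, 15, 0, 10, 16, 11, 9]
sift down from index 0: already satisfies heap property

[-10, -8, -7, -4, -6, -1, 13, 15, 0, 10, 16, 11, 9]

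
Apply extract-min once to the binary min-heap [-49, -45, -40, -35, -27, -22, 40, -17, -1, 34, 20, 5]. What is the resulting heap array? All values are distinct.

[-45, -35, -40, -17, -27, -22, 40, 5, -1, 34, 20]

remove root -49; move last element 5 to root → [5, -45, -40, -35, -27, -22, 40, -17, -1, 34, 20]
5 vs smaller child -45 at index 1, swap → [-45, 5, -40, -35, -27, -22, 40, -17, -1, 34, 20]
5 vs smaller child -35 at index 3, swap → [-45, -35, -40, 5, -27, -22, 40, -17, -1, 34, 20]
5 vs smaller child -17 at index 7, swap → [-45, -35, -40, -17, -27, -22, 40, 5, -1, 34, 20]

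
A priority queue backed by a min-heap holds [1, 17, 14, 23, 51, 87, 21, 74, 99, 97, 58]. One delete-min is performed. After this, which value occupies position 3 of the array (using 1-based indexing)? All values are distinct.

remove root 1; move last element 58 to root → [58, 17, 14, 23, 51, 87, 21, 74, 99, 97]
58 vs smaller child 14 at index 3, swap → [14, 17, 58, 23, 51, 87, 21, 74, 99, 97]
58 vs smaller child 21 at index 7, swap → [14, 17, 21, 23, 51, 87, 58, 74, 99, 97]
resulting array: [14, 17, 21, 23, 51, 87, 58, 74, 99, 97]

21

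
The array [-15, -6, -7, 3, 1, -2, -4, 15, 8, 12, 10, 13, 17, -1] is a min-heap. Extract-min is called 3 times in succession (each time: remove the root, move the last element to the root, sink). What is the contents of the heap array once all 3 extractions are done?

[-4, 1, -2, 3, 10, 13, -1, 15, 8, 12, 17]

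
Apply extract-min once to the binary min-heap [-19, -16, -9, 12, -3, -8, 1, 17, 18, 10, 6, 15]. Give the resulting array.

[-16, -3, -9, 12, 6, -8, 1, 17, 18, 10, 15]

remove root -19; move last element 15 to root → [15, -16, -9, 12, -3, -8, 1, 17, 18, 10, 6]
15 vs smaller child -16 at index 1, swap → [-16, 15, -9, 12, -3, -8, 1, 17, 18, 10, 6]
15 vs smaller child -3 at index 4, swap → [-16, -3, -9, 12, 15, -8, 1, 17, 18, 10, 6]
15 vs smaller child 6 at index 10, swap → [-16, -3, -9, 12, 6, -8, 1, 17, 18, 10, 15]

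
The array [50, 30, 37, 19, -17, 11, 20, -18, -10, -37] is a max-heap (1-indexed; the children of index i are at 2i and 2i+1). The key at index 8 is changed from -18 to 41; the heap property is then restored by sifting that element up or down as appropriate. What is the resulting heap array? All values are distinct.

[50, 41, 37, 30, -17, 11, 20, 19, -10, -37]

set index 8 from -18 to 41 → [50, 30, 37, 19, -17, 11, 20, 41, -10, -37]
41 > parent 19 at index 4, swap → [50, 30, 37, 41, -17, 11, 20, 19, -10, -37]
41 > parent 30 at index 2, swap → [50, 41, 37, 30, -17, 11, 20, 19, -10, -37]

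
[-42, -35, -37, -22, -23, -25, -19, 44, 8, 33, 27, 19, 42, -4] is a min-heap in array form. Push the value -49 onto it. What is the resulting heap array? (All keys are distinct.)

append -49 at index 14 → [-42, -35, -37, -22, -23, -25, -19, 44, 8, 33, 27, 19, 42, -4, -49]
-49 < parent -19 at index 6, swap → [-42, -35, -37, -22, -23, -25, -49, 44, 8, 33, 27, 19, 42, -4, -19]
-49 < parent -37 at index 2, swap → [-42, -35, -49, -22, -23, -25, -37, 44, 8, 33, 27, 19, 42, -4, -19]
-49 < parent -42 at index 0, swap → [-49, -35, -42, -22, -23, -25, -37, 44, 8, 33, 27, 19, 42, -4, -19]

[-49, -35, -42, -22, -23, -25, -37, 44, 8, 33, 27, 19, 42, -4, -19]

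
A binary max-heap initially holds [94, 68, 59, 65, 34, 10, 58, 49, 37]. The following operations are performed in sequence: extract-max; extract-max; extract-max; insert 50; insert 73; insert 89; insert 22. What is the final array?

extract-max → returns 94:
  remove root 94; move last element 37 to root → [37, 68, 59, 65, 34, 10, 58, 49]
  37 vs larger child 68 at index 1, swap → [68, 37, 59, 65, 34, 10, 58, 49]
  37 vs larger child 65 at index 3, swap → [68, 65, 59, 37, 34, 10, 58, 49]
  37 vs only child 49 at index 7, swap → [68, 65, 59, 49, 34, 10, 58, 37]
extract-max → returns 68:
  remove root 68; move last element 37 to root → [37, 65, 59, 49, 34, 10, 58]
  37 vs larger child 65 at index 1, swap → [65, 37, 59, 49, 34, 10, 58]
  37 vs larger child 49 at index 3, swap → [65, 49, 59, 37, 34, 10, 58]
extract-max → returns 65:
  remove root 65; move last element 58 to root → [58, 49, 59, 37, 34, 10]
  58 vs larger child 59 at index 2, swap → [59, 49, 58, 37, 34, 10]
insert 50:
  append 50 at index 6 → [59, 49, 58, 37, 34, 10, 50] (no swap needed)
insert 73:
  append 73 at index 7 → [59, 49, 58, 37, 34, 10, 50, 73]
  73 > parent 37 at index 3, swap → [59, 49, 58, 73, 34, 10, 50, 37]
  73 > parent 49 at index 1, swap → [59, 73, 58, 49, 34, 10, 50, 37]
  73 > parent 59 at index 0, swap → [73, 59, 58, 49, 34, 10, 50, 37]
insert 89:
  append 89 at index 8 → [73, 59, 58, 49, 34, 10, 50, 37, 89]
  89 > parent 49 at index 3, swap → [73, 59, 58, 89, 34, 10, 50, 37, 49]
  89 > parent 59 at index 1, swap → [73, 89, 58, 59, 34, 10, 50, 37, 49]
  89 > parent 73 at index 0, swap → [89, 73, 58, 59, 34, 10, 50, 37, 49]
insert 22:
  append 22 at index 9 → [89, 73, 58, 59, 34, 10, 50, 37, 49, 22] (no swap needed)

[89, 73, 58, 59, 34, 10, 50, 37, 49, 22]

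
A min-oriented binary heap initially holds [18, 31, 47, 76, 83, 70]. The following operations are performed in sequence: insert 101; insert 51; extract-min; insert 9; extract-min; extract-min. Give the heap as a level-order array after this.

[47, 51, 70, 76, 83, 101]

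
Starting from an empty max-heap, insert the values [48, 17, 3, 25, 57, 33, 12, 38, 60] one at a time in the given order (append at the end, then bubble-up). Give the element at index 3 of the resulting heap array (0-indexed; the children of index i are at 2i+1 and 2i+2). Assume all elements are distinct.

Insert 48:
  append 48 at index 0 → [48] (no swap needed)
Insert 17:
  append 17 at index 1 → [48, 17] (no swap needed)
Insert 3:
  append 3 at index 2 → [48, 17, 3] (no swap needed)
Insert 25:
  append 25 at index 3 → [48, 17, 3, 25]
  25 > parent 17 at index 1, swap → [48, 25, 3, 17]
Insert 57:
  append 57 at index 4 → [48, 25, 3, 17, 57]
  57 > parent 25 at index 1, swap → [48, 57, 3, 17, 25]
  57 > parent 48 at index 0, swap → [57, 48, 3, 17, 25]
Insert 33:
  append 33 at index 5 → [57, 48, 3, 17, 25, 33]
  33 > parent 3 at index 2, swap → [57, 48, 33, 17, 25, 3]
Insert 12:
  append 12 at index 6 → [57, 48, 33, 17, 25, 3, 12] (no swap needed)
Insert 38:
  append 38 at index 7 → [57, 48, 33, 17, 25, 3, 12, 38]
  38 > parent 17 at index 3, swap → [57, 48, 33, 38, 25, 3, 12, 17]
Insert 60:
  append 60 at index 8 → [57, 48, 33, 38, 25, 3, 12, 17, 60]
  60 > parent 38 at index 3, swap → [57, 48, 33, 60, 25, 3, 12, 17, 38]
  60 > parent 48 at index 1, swap → [57, 60, 33, 48, 25, 3, 12, 17, 38]
  60 > parent 57 at index 0, swap → [60, 57, 33, 48, 25, 3, 12, 17, 38]
resulting array: [60, 57, 33, 48, 25, 3, 12, 17, 38]

48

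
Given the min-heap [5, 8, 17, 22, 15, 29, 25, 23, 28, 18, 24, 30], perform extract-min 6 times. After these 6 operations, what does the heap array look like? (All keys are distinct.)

extract-min #1 returns 5:
  remove root 5; move last element 30 to root → [30, 8, 17, 22, 15, 29, 25, 23, 28, 18, 24]
  30 vs smaller child 8 at index 1, swap → [8, 30, 17, 22, 15, 29, 25, 23, 28, 18, 24]
  30 vs smaller child 15 at index 4, swap → [8, 15, 17, 22, 30, 29, 25, 23, 28, 18, 24]
  30 vs smaller child 18 at index 9, swap → [8, 15, 17, 22, 18, 29, 25, 23, 28, 30, 24]
extract-min #2 returns 8:
  remove root 8; move last element 24 to root → [24, 15, 17, 22, 18, 29, 25, 23, 28, 30]
  24 vs smaller child 15 at index 1, swap → [15, 24, 17, 22, 18, 29, 25, 23, 28, 30]
  24 vs smaller child 18 at index 4, swap → [15, 18, 17, 22, 24, 29, 25, 23, 28, 30]
extract-min #3 returns 15:
  remove root 15; move last element 30 to root → [30, 18, 17, 22, 24, 29, 25, 23, 28]
  30 vs smaller child 17 at index 2, swap → [17, 18, 30, 22, 24, 29, 25, 23, 28]
  30 vs smaller child 25 at index 6, swap → [17, 18, 25, 22, 24, 29, 30, 23, 28]
extract-min #4 returns 17:
  remove root 17; move last element 28 to root → [28, 18, 25, 22, 24, 29, 30, 23]
  28 vs smaller child 18 at index 1, swap → [18, 28, 25, 22, 24, 29, 30, 23]
  28 vs smaller child 22 at index 3, swap → [18, 22, 25, 28, 24, 29, 30, 23]
  28 vs only child 23 at index 7, swap → [18, 22, 25, 23, 24, 29, 30, 28]
extract-min #5 returns 18:
  remove root 18; move last element 28 to root → [28, 22, 25, 23, 24, 29, 30]
  28 vs smaller child 22 at index 1, swap → [22, 28, 25, 23, 24, 29, 30]
  28 vs smaller child 23 at index 3, swap → [22, 23, 25, 28, 24, 29, 30]
extract-min #6 returns 22:
  remove root 22; move last element 30 to root → [30, 23, 25, 28, 24, 29]
  30 vs smaller child 23 at index 1, swap → [23, 30, 25, 28, 24, 29]
  30 vs smaller child 24 at index 4, swap → [23, 24, 25, 28, 30, 29]

[23, 24, 25, 28, 30, 29]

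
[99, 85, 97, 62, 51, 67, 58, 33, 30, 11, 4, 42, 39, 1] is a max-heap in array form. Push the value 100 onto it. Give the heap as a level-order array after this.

[100, 85, 99, 62, 51, 67, 97, 33, 30, 11, 4, 42, 39, 1, 58]

append 100 at index 14 → [99, 85, 97, 62, 51, 67, 58, 33, 30, 11, 4, 42, 39, 1, 100]
100 > parent 58 at index 6, swap → [99, 85, 97, 62, 51, 67, 100, 33, 30, 11, 4, 42, 39, 1, 58]
100 > parent 97 at index 2, swap → [99, 85, 100, 62, 51, 67, 97, 33, 30, 11, 4, 42, 39, 1, 58]
100 > parent 99 at index 0, swap → [100, 85, 99, 62, 51, 67, 97, 33, 30, 11, 4, 42, 39, 1, 58]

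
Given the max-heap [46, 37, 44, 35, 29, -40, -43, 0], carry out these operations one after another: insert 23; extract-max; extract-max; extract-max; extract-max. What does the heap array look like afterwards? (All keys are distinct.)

[29, 0, 23, -40, -43]

insert 23:
  append 23 at index 8 → [46, 37, 44, 35, 29, -40, -43, 0, 23] (no swap needed)
extract-max → returns 46:
  remove root 46; move last element 23 to root → [23, 37, 44, 35, 29, -40, -43, 0]
  23 vs larger child 44 at index 2, swap → [44, 37, 23, 35, 29, -40, -43, 0]
extract-max → returns 44:
  remove root 44; move last element 0 to root → [0, 37, 23, 35, 29, -40, -43]
  0 vs larger child 37 at index 1, swap → [37, 0, 23, 35, 29, -40, -43]
  0 vs larger child 35 at index 3, swap → [37, 35, 23, 0, 29, -40, -43]
extract-max → returns 37:
  remove root 37; move last element -43 to root → [-43, 35, 23, 0, 29, -40]
  -43 vs larger child 35 at index 1, swap → [35, -43, 23, 0, 29, -40]
  -43 vs larger child 29 at index 4, swap → [35, 29, 23, 0, -43, -40]
extract-max → returns 35:
  remove root 35; move last element -40 to root → [-40, 29, 23, 0, -43]
  -40 vs larger child 29 at index 1, swap → [29, -40, 23, 0, -43]
  -40 vs larger child 0 at index 3, swap → [29, 0, 23, -40, -43]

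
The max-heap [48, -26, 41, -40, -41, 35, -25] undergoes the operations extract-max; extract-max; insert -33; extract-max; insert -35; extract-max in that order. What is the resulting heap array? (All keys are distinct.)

extract-max → returns 48:
  remove root 48; move last element -25 to root → [-25, -26, 41, -40, -41, 35]
  -25 vs larger child 41 at index 2, swap → [41, -26, -25, -40, -41, 35]
  -25 vs only child 35 at index 5, swap → [41, -26, 35, -40, -41, -25]
extract-max → returns 41:
  remove root 41; move last element -25 to root → [-25, -26, 35, -40, -41]
  -25 vs larger child 35 at index 2, swap → [35, -26, -25, -40, -41]
insert -33:
  append -33 at index 5 → [35, -26, -25, -40, -41, -33] (no swap needed)
extract-max → returns 35:
  remove root 35; move last element -33 to root → [-33, -26, -25, -40, -41]
  -33 vs larger child -25 at index 2, swap → [-25, -26, -33, -40, -41]
insert -35:
  append -35 at index 5 → [-25, -26, -33, -40, -41, -35] (no swap needed)
extract-max → returns -25:
  remove root -25; move last element -35 to root → [-35, -26, -33, -40, -41]
  -35 vs larger child -26 at index 1, swap → [-26, -35, -33, -40, -41]

[-26, -35, -33, -40, -41]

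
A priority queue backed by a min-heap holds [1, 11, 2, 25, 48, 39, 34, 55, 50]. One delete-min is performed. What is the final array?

remove root 1; move last element 50 to root → [50, 11, 2, 25, 48, 39, 34, 55]
50 vs smaller child 2 at index 2, swap → [2, 11, 50, 25, 48, 39, 34, 55]
50 vs smaller child 34 at index 6, swap → [2, 11, 34, 25, 48, 39, 50, 55]

[2, 11, 34, 25, 48, 39, 50, 55]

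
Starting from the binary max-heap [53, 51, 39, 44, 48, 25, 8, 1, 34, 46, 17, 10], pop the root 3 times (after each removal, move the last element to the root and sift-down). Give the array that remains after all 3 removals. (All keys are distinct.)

[46, 44, 39, 34, 17, 25, 8, 1, 10]

extract-max #1 returns 53:
  remove root 53; move last element 10 to root → [10, 51, 39, 44, 48, 25, 8, 1, 34, 46, 17]
  10 vs larger child 51 at index 1, swap → [51, 10, 39, 44, 48, 25, 8, 1, 34, 46, 17]
  10 vs larger child 48 at index 4, swap → [51, 48, 39, 44, 10, 25, 8, 1, 34, 46, 17]
  10 vs larger child 46 at index 9, swap → [51, 48, 39, 44, 46, 25, 8, 1, 34, 10, 17]
extract-max #2 returns 51:
  remove root 51; move last element 17 to root → [17, 48, 39, 44, 46, 25, 8, 1, 34, 10]
  17 vs larger child 48 at index 1, swap → [48, 17, 39, 44, 46, 25, 8, 1, 34, 10]
  17 vs larger child 46 at index 4, swap → [48, 46, 39, 44, 17, 25, 8, 1, 34, 10]
extract-max #3 returns 48:
  remove root 48; move last element 10 to root → [10, 46, 39, 44, 17, 25, 8, 1, 34]
  10 vs larger child 46 at index 1, swap → [46, 10, 39, 44, 17, 25, 8, 1, 34]
  10 vs larger child 44 at index 3, swap → [46, 44, 39, 10, 17, 25, 8, 1, 34]
  10 vs larger child 34 at index 8, swap → [46, 44, 39, 34, 17, 25, 8, 1, 10]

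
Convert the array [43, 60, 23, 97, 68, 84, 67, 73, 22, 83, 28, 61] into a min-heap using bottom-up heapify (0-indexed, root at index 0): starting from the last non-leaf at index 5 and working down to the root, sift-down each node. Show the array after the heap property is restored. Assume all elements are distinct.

[22, 28, 23, 60, 43, 61, 67, 73, 97, 83, 68, 84]

sift down from index 5:
  84 vs only child 61 at index 11, swap → [43, 60, 23, 97, 68, 61, 67, 73, 22, 83, 28, 84]
sift down from index 4:
  68 vs smaller child 28 at index 10, swap → [43, 60, 23, 97, 28, 61, 67, 73, 22, 83, 68, 84]
sift down from index 3:
  97 vs smaller child 22 at index 8, swap → [43, 60, 23, 22, 28, 61, 67, 73, 97, 83, 68, 84]
sift down from index 2: already satisfies heap property
sift down from index 1:
  60 vs smaller child 22 at index 3, swap → [43, 22, 23, 60, 28, 61, 67, 73, 97, 83, 68, 84]
sift down from index 0:
  43 vs smaller child 22 at index 1, swap → [22, 43, 23, 60, 28, 61, 67, 73, 97, 83, 68, 84]
  43 vs smaller child 28 at index 4, swap → [22, 28, 23, 60, 43, 61, 67, 73, 97, 83, 68, 84]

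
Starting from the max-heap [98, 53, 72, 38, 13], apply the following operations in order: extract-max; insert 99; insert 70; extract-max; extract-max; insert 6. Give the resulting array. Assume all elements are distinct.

[70, 53, 13, 38, 6]

extract-max → returns 98:
  remove root 98; move last element 13 to root → [13, 53, 72, 38]
  13 vs larger child 72 at index 2, swap → [72, 53, 13, 38]
insert 99:
  append 99 at index 4 → [72, 53, 13, 38, 99]
  99 > parent 53 at index 1, swap → [72, 99, 13, 38, 53]
  99 > parent 72 at index 0, swap → [99, 72, 13, 38, 53]
insert 70:
  append 70 at index 5 → [99, 72, 13, 38, 53, 70]
  70 > parent 13 at index 2, swap → [99, 72, 70, 38, 53, 13]
extract-max → returns 99:
  remove root 99; move last element 13 to root → [13, 72, 70, 38, 53]
  13 vs larger child 72 at index 1, swap → [72, 13, 70, 38, 53]
  13 vs larger child 53 at index 4, swap → [72, 53, 70, 38, 13]
extract-max → returns 72:
  remove root 72; move last element 13 to root → [13, 53, 70, 38]
  13 vs larger child 70 at index 2, swap → [70, 53, 13, 38]
insert 6:
  append 6 at index 4 → [70, 53, 13, 38, 6] (no swap needed)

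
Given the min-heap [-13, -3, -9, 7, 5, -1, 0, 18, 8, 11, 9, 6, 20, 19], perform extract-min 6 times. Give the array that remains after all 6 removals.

extract-min #1 returns -13:
  remove root -13; move last element 19 to root → [19, -3, -9, 7, 5, -1, 0, 18, 8, 11, 9, 6, 20]
  19 vs smaller child -9 at index 2, swap → [-9, -3, 19, 7, 5, -1, 0, 18, 8, 11, 9, 6, 20]
  19 vs smaller child -1 at index 5, swap → [-9, -3, -1, 7, 5, 19, 0, 18, 8, 11, 9, 6, 20]
  19 vs smaller child 6 at index 11, swap → [-9, -3, -1, 7, 5, 6, 0, 18, 8, 11, 9, 19, 20]
extract-min #2 returns -9:
  remove root -9; move last element 20 to root → [20, -3, -1, 7, 5, 6, 0, 18, 8, 11, 9, 19]
  20 vs smaller child -3 at index 1, swap → [-3, 20, -1, 7, 5, 6, 0, 18, 8, 11, 9, 19]
  20 vs smaller child 5 at index 4, swap → [-3, 5, -1, 7, 20, 6, 0, 18, 8, 11, 9, 19]
  20 vs smaller child 9 at index 10, swap → [-3, 5, -1, 7, 9, 6, 0, 18, 8, 11, 20, 19]
extract-min #3 returns -3:
  remove root -3; move last element 19 to root → [19, 5, -1, 7, 9, 6, 0, 18, 8, 11, 20]
  19 vs smaller child -1 at index 2, swap → [-1, 5, 19, 7, 9, 6, 0, 18, 8, 11, 20]
  19 vs smaller child 0 at index 6, swap → [-1, 5, 0, 7, 9, 6, 19, 18, 8, 11, 20]
extract-min #4 returns -1:
  remove root -1; move last element 20 to root → [20, 5, 0, 7, 9, 6, 19, 18, 8, 11]
  20 vs smaller child 0 at index 2, swap → [0, 5, 20, 7, 9, 6, 19, 18, 8, 11]
  20 vs smaller child 6 at index 5, swap → [0, 5, 6, 7, 9, 20, 19, 18, 8, 11]
extract-min #5 returns 0:
  remove root 0; move last element 11 to root → [11, 5, 6, 7, 9, 20, 19, 18, 8]
  11 vs smaller child 5 at index 1, swap → [5, 11, 6, 7, 9, 20, 19, 18, 8]
  11 vs smaller child 7 at index 3, swap → [5, 7, 6, 11, 9, 20, 19, 18, 8]
  11 vs smaller child 8 at index 8, swap → [5, 7, 6, 8, 9, 20, 19, 18, 11]
extract-min #6 returns 5:
  remove root 5; move last element 11 to root → [11, 7, 6, 8, 9, 20, 19, 18]
  11 vs smaller child 6 at index 2, swap → [6, 7, 11, 8, 9, 20, 19, 18]

[6, 7, 11, 8, 9, 20, 19, 18]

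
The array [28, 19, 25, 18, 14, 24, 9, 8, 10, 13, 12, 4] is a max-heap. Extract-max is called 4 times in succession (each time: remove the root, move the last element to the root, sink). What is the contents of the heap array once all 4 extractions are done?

extract-max #1 returns 28:
  remove root 28; move last element 4 to root → [4, 19, 25, 18, 14, 24, 9, 8, 10, 13, 12]
  4 vs larger child 25 at index 2, swap → [25, 19, 4, 18, 14, 24, 9, 8, 10, 13, 12]
  4 vs larger child 24 at index 5, swap → [25, 19, 24, 18, 14, 4, 9, 8, 10, 13, 12]
extract-max #2 returns 25:
  remove root 25; move last element 12 to root → [12, 19, 24, 18, 14, 4, 9, 8, 10, 13]
  12 vs larger child 24 at index 2, swap → [24, 19, 12, 18, 14, 4, 9, 8, 10, 13]
extract-max #3 returns 24:
  remove root 24; move last element 13 to root → [13, 19, 12, 18, 14, 4, 9, 8, 10]
  13 vs larger child 19 at index 1, swap → [19, 13, 12, 18, 14, 4, 9, 8, 10]
  13 vs larger child 18 at index 3, swap → [19, 18, 12, 13, 14, 4, 9, 8, 10]
extract-max #4 returns 19:
  remove root 19; move last element 10 to root → [10, 18, 12, 13, 14, 4, 9, 8]
  10 vs larger child 18 at index 1, swap → [18, 10, 12, 13, 14, 4, 9, 8]
  10 vs larger child 14 at index 4, swap → [18, 14, 12, 13, 10, 4, 9, 8]

[18, 14, 12, 13, 10, 4, 9, 8]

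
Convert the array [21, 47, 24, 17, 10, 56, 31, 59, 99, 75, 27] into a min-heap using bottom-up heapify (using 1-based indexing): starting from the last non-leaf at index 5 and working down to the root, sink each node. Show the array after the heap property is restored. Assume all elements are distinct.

sift down from index 5: already satisfies heap property
sift down from index 4: already satisfies heap property
sift down from index 3: already satisfies heap property
sift down from index 2:
  47 vs smaller child 10 at index 5, swap → [21, 10, 24, 17, 47, 56, 31, 59, 99, 75, 27]
  47 vs smaller child 27 at index 11, swap → [21, 10, 24, 17, 27, 56, 31, 59, 99, 75, 47]
sift down from index 1:
  21 vs smaller child 10 at index 2, swap → [10, 21, 24, 17, 27, 56, 31, 59, 99, 75, 47]
  21 vs smaller child 17 at index 4, swap → [10, 17, 24, 21, 27, 56, 31, 59, 99, 75, 47]

[10, 17, 24, 21, 27, 56, 31, 59, 99, 75, 47]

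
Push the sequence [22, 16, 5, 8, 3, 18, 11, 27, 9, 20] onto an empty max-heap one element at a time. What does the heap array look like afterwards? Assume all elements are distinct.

Insert 22:
  append 22 at index 0 → [22] (no swap needed)
Insert 16:
  append 16 at index 1 → [22, 16] (no swap needed)
Insert 5:
  append 5 at index 2 → [22, 16, 5] (no swap needed)
Insert 8:
  append 8 at index 3 → [22, 16, 5, 8] (no swap needed)
Insert 3:
  append 3 at index 4 → [22, 16, 5, 8, 3] (no swap needed)
Insert 18:
  append 18 at index 5 → [22, 16, 5, 8, 3, 18]
  18 > parent 5 at index 2, swap → [22, 16, 18, 8, 3, 5]
Insert 11:
  append 11 at index 6 → [22, 16, 18, 8, 3, 5, 11] (no swap needed)
Insert 27:
  append 27 at index 7 → [22, 16, 18, 8, 3, 5, 11, 27]
  27 > parent 8 at index 3, swap → [22, 16, 18, 27, 3, 5, 11, 8]
  27 > parent 16 at index 1, swap → [22, 27, 18, 16, 3, 5, 11, 8]
  27 > parent 22 at index 0, swap → [27, 22, 18, 16, 3, 5, 11, 8]
Insert 9:
  append 9 at index 8 → [27, 22, 18, 16, 3, 5, 11, 8, 9] (no swap needed)
Insert 20:
  append 20 at index 9 → [27, 22, 18, 16, 3, 5, 11, 8, 9, 20]
  20 > parent 3 at index 4, swap → [27, 22, 18, 16, 20, 5, 11, 8, 9, 3]

[27, 22, 18, 16, 20, 5, 11, 8, 9, 3]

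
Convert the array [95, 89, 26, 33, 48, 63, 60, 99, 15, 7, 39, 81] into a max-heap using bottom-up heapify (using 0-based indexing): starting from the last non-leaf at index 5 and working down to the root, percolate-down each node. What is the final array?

sift down from index 5:
  63 vs only child 81 at index 11, swap → [95, 89, 26, 33, 48, 81, 60, 99, 15, 7, 39, 63]
sift down from index 4: already satisfies heap property
sift down from index 3:
  33 vs larger child 99 at index 7, swap → [95, 89, 26, 99, 48, 81, 60, 33, 15, 7, 39, 63]
sift down from index 2:
  26 vs larger child 81 at index 5, swap → [95, 89, 81, 99, 48, 26, 60, 33, 15, 7, 39, 63]
  26 vs only child 63 at index 11, swap → [95, 89, 81, 99, 48, 63, 60, 33, 15, 7, 39, 26]
sift down from index 1:
  89 vs larger child 99 at index 3, swap → [95, 99, 81, 89, 48, 63, 60, 33, 15, 7, 39, 26]
sift down from index 0:
  95 vs larger child 99 at index 1, swap → [99, 95, 81, 89, 48, 63, 60, 33, 15, 7, 39, 26]

[99, 95, 81, 89, 48, 63, 60, 33, 15, 7, 39, 26]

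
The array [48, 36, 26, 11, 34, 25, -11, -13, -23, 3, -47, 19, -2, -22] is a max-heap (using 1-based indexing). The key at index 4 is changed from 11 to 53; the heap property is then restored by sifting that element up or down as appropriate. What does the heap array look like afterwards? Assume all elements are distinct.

[53, 48, 26, 36, 34, 25, -11, -13, -23, 3, -47, 19, -2, -22]

set index 4 from 11 to 53 → [48, 36, 26, 53, 34, 25, -11, -13, -23, 3, -47, 19, -2, -22]
53 > parent 36 at index 2, swap → [48, 53, 26, 36, 34, 25, -11, -13, -23, 3, -47, 19, -2, -22]
53 > parent 48 at index 1, swap → [53, 48, 26, 36, 34, 25, -11, -13, -23, 3, -47, 19, -2, -22]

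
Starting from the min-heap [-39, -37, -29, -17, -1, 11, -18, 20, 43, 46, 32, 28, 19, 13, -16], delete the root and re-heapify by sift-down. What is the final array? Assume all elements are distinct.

remove root -39; move last element -16 to root → [-16, -37, -29, -17, -1, 11, -18, 20, 43, 46, 32, 28, 19, 13]
-16 vs smaller child -37 at index 1, swap → [-37, -16, -29, -17, -1, 11, -18, 20, 43, 46, 32, 28, 19, 13]
-16 vs smaller child -17 at index 3, swap → [-37, -17, -29, -16, -1, 11, -18, 20, 43, 46, 32, 28, 19, 13]

[-37, -17, -29, -16, -1, 11, -18, 20, 43, 46, 32, 28, 19, 13]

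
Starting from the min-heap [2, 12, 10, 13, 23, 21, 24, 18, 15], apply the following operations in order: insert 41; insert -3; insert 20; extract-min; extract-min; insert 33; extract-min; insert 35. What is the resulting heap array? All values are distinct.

[12, 13, 20, 15, 21, 23, 24, 18, 33, 41, 35]

insert 41:
  append 41 at index 9 → [2, 12, 10, 13, 23, 21, 24, 18, 15, 41] (no swap needed)
insert -3:
  append -3 at index 10 → [2, 12, 10, 13, 23, 21, 24, 18, 15, 41, -3]
  -3 < parent 23 at index 4, swap → [2, 12, 10, 13, -3, 21, 24, 18, 15, 41, 23]
  -3 < parent 12 at index 1, swap → [2, -3, 10, 13, 12, 21, 24, 18, 15, 41, 23]
  -3 < parent 2 at index 0, swap → [-3, 2, 10, 13, 12, 21, 24, 18, 15, 41, 23]
insert 20:
  append 20 at index 11 → [-3, 2, 10, 13, 12, 21, 24, 18, 15, 41, 23, 20]
  20 < parent 21 at index 5, swap → [-3, 2, 10, 13, 12, 20, 24, 18, 15, 41, 23, 21]
extract-min → returns -3:
  remove root -3; move last element 21 to root → [21, 2, 10, 13, 12, 20, 24, 18, 15, 41, 23]
  21 vs smaller child 2 at index 1, swap → [2, 21, 10, 13, 12, 20, 24, 18, 15, 41, 23]
  21 vs smaller child 12 at index 4, swap → [2, 12, 10, 13, 21, 20, 24, 18, 15, 41, 23]
extract-min → returns 2:
  remove root 2; move last element 23 to root → [23, 12, 10, 13, 21, 20, 24, 18, 15, 41]
  23 vs smaller child 10 at index 2, swap → [10, 12, 23, 13, 21, 20, 24, 18, 15, 41]
  23 vs smaller child 20 at index 5, swap → [10, 12, 20, 13, 21, 23, 24, 18, 15, 41]
insert 33:
  append 33 at index 10 → [10, 12, 20, 13, 21, 23, 24, 18, 15, 41, 33] (no swap needed)
extract-min → returns 10:
  remove root 10; move last element 33 to root → [33, 12, 20, 13, 21, 23, 24, 18, 15, 41]
  33 vs smaller child 12 at index 1, swap → [12, 33, 20, 13, 21, 23, 24, 18, 15, 41]
  33 vs smaller child 13 at index 3, swap → [12, 13, 20, 33, 21, 23, 24, 18, 15, 41]
  33 vs smaller child 15 at index 8, swap → [12, 13, 20, 15, 21, 23, 24, 18, 33, 41]
insert 35:
  append 35 at index 10 → [12, 13, 20, 15, 21, 23, 24, 18, 33, 41, 35] (no swap needed)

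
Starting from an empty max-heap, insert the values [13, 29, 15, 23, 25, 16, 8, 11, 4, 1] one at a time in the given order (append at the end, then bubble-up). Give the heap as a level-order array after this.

[29, 25, 16, 13, 23, 15, 8, 11, 4, 1]

Insert 13:
  append 13 at index 0 → [13] (no swap needed)
Insert 29:
  append 29 at index 1 → [13, 29]
  29 > parent 13 at index 0, swap → [29, 13]
Insert 15:
  append 15 at index 2 → [29, 13, 15] (no swap needed)
Insert 23:
  append 23 at index 3 → [29, 13, 15, 23]
  23 > parent 13 at index 1, swap → [29, 23, 15, 13]
Insert 25:
  append 25 at index 4 → [29, 23, 15, 13, 25]
  25 > parent 23 at index 1, swap → [29, 25, 15, 13, 23]
Insert 16:
  append 16 at index 5 → [29, 25, 15, 13, 23, 16]
  16 > parent 15 at index 2, swap → [29, 25, 16, 13, 23, 15]
Insert 8:
  append 8 at index 6 → [29, 25, 16, 13, 23, 15, 8] (no swap needed)
Insert 11:
  append 11 at index 7 → [29, 25, 16, 13, 23, 15, 8, 11] (no swap needed)
Insert 4:
  append 4 at index 8 → [29, 25, 16, 13, 23, 15, 8, 11, 4] (no swap needed)
Insert 1:
  append 1 at index 9 → [29, 25, 16, 13, 23, 15, 8, 11, 4, 1] (no swap needed)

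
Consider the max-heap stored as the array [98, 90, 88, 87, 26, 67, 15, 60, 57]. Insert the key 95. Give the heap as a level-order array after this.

[98, 95, 88, 87, 90, 67, 15, 60, 57, 26]

append 95 at index 9 → [98, 90, 88, 87, 26, 67, 15, 60, 57, 95]
95 > parent 26 at index 4, swap → [98, 90, 88, 87, 95, 67, 15, 60, 57, 26]
95 > parent 90 at index 1, swap → [98, 95, 88, 87, 90, 67, 15, 60, 57, 26]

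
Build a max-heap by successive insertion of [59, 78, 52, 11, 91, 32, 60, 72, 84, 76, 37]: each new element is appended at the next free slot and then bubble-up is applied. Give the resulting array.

Insert 59:
  append 59 at index 0 → [59] (no swap needed)
Insert 78:
  append 78 at index 1 → [59, 78]
  78 > parent 59 at index 0, swap → [78, 59]
Insert 52:
  append 52 at index 2 → [78, 59, 52] (no swap needed)
Insert 11:
  append 11 at index 3 → [78, 59, 52, 11] (no swap needed)
Insert 91:
  append 91 at index 4 → [78, 59, 52, 11, 91]
  91 > parent 59 at index 1, swap → [78, 91, 52, 11, 59]
  91 > parent 78 at index 0, swap → [91, 78, 52, 11, 59]
Insert 32:
  append 32 at index 5 → [91, 78, 52, 11, 59, 32] (no swap needed)
Insert 60:
  append 60 at index 6 → [91, 78, 52, 11, 59, 32, 60]
  60 > parent 52 at index 2, swap → [91, 78, 60, 11, 59, 32, 52]
Insert 72:
  append 72 at index 7 → [91, 78, 60, 11, 59, 32, 52, 72]
  72 > parent 11 at index 3, swap → [91, 78, 60, 72, 59, 32, 52, 11]
Insert 84:
  append 84 at index 8 → [91, 78, 60, 72, 59, 32, 52, 11, 84]
  84 > parent 72 at index 3, swap → [91, 78, 60, 84, 59, 32, 52, 11, 72]
  84 > parent 78 at index 1, swap → [91, 84, 60, 78, 59, 32, 52, 11, 72]
Insert 76:
  append 76 at index 9 → [91, 84, 60, 78, 59, 32, 52, 11, 72, 76]
  76 > parent 59 at index 4, swap → [91, 84, 60, 78, 76, 32, 52, 11, 72, 59]
Insert 37:
  append 37 at index 10 → [91, 84, 60, 78, 76, 32, 52, 11, 72, 59, 37] (no swap needed)

[91, 84, 60, 78, 76, 32, 52, 11, 72, 59, 37]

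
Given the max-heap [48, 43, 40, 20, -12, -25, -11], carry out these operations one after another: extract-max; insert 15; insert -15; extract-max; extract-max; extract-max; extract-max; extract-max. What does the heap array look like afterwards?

extract-max → returns 48:
  remove root 48; move last element -11 to root → [-11, 43, 40, 20, -12, -25]
  -11 vs larger child 43 at index 1, swap → [43, -11, 40, 20, -12, -25]
  -11 vs larger child 20 at index 3, swap → [43, 20, 40, -11, -12, -25]
insert 15:
  append 15 at index 6 → [43, 20, 40, -11, -12, -25, 15] (no swap needed)
insert -15:
  append -15 at index 7 → [43, 20, 40, -11, -12, -25, 15, -15] (no swap needed)
extract-max → returns 43:
  remove root 43; move last element -15 to root → [-15, 20, 40, -11, -12, -25, 15]
  -15 vs larger child 40 at index 2, swap → [40, 20, -15, -11, -12, -25, 15]
  -15 vs larger child 15 at index 6, swap → [40, 20, 15, -11, -12, -25, -15]
extract-max → returns 40:
  remove root 40; move last element -15 to root → [-15, 20, 15, -11, -12, -25]
  -15 vs larger child 20 at index 1, swap → [20, -15, 15, -11, -12, -25]
  -15 vs larger child -11 at index 3, swap → [20, -11, 15, -15, -12, -25]
extract-max → returns 20:
  remove root 20; move last element -25 to root → [-25, -11, 15, -15, -12]
  -25 vs larger child 15 at index 2, swap → [15, -11, -25, -15, -12]
extract-max → returns 15:
  remove root 15; move last element -12 to root → [-12, -11, -25, -15]
  -12 vs larger child -11 at index 1, swap → [-11, -12, -25, -15]
extract-max → returns -11:
  remove root -11; move last element -15 to root → [-15, -12, -25]
  -15 vs larger child -12 at index 1, swap → [-12, -15, -25]

[-12, -15, -25]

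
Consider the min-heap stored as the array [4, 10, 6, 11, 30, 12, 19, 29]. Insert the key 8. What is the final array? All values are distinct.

[4, 8, 6, 10, 30, 12, 19, 29, 11]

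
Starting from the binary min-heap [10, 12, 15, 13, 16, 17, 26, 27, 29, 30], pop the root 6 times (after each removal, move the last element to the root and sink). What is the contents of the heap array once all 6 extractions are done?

[26, 27, 30, 29]

extract-min #1 returns 10:
  remove root 10; move last element 30 to root → [30, 12, 15, 13, 16, 17, 26, 27, 29]
  30 vs smaller child 12 at index 1, swap → [12, 30, 15, 13, 16, 17, 26, 27, 29]
  30 vs smaller child 13 at index 3, swap → [12, 13, 15, 30, 16, 17, 26, 27, 29]
  30 vs smaller child 27 at index 7, swap → [12, 13, 15, 27, 16, 17, 26, 30, 29]
extract-min #2 returns 12:
  remove root 12; move last element 29 to root → [29, 13, 15, 27, 16, 17, 26, 30]
  29 vs smaller child 13 at index 1, swap → [13, 29, 15, 27, 16, 17, 26, 30]
  29 vs smaller child 16 at index 4, swap → [13, 16, 15, 27, 29, 17, 26, 30]
extract-min #3 returns 13:
  remove root 13; move last element 30 to root → [30, 16, 15, 27, 29, 17, 26]
  30 vs smaller child 15 at index 2, swap → [15, 16, 30, 27, 29, 17, 26]
  30 vs smaller child 17 at index 5, swap → [15, 16, 17, 27, 29, 30, 26]
extract-min #4 returns 15:
  remove root 15; move last element 26 to root → [26, 16, 17, 27, 29, 30]
  26 vs smaller child 16 at index 1, swap → [16, 26, 17, 27, 29, 30]
extract-min #5 returns 16:
  remove root 16; move last element 30 to root → [30, 26, 17, 27, 29]
  30 vs smaller child 17 at index 2, swap → [17, 26, 30, 27, 29]
extract-min #6 returns 17:
  remove root 17; move last element 29 to root → [29, 26, 30, 27]
  29 vs smaller child 26 at index 1, swap → [26, 29, 30, 27]
  29 vs only child 27 at index 3, swap → [26, 27, 30, 29]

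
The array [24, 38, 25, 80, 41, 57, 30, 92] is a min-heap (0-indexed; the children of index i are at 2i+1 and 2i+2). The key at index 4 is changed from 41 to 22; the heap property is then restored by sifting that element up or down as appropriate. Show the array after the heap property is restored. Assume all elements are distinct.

set index 4 from 41 to 22 → [24, 38, 25, 80, 22, 57, 30, 92]
22 < parent 38 at index 1, swap → [24, 22, 25, 80, 38, 57, 30, 92]
22 < parent 24 at index 0, swap → [22, 24, 25, 80, 38, 57, 30, 92]

[22, 24, 25, 80, 38, 57, 30, 92]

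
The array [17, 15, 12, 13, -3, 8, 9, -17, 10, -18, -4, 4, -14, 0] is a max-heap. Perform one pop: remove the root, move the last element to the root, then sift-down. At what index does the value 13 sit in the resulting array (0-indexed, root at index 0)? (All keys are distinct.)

1

remove root 17; move last element 0 to root → [0, 15, 12, 13, -3, 8, 9, -17, 10, -18, -4, 4, -14]
0 vs larger child 15 at index 1, swap → [15, 0, 12, 13, -3, 8, 9, -17, 10, -18, -4, 4, -14]
0 vs larger child 13 at index 3, swap → [15, 13, 12, 0, -3, 8, 9, -17, 10, -18, -4, 4, -14]
0 vs larger child 10 at index 8, swap → [15, 13, 12, 10, -3, 8, 9, -17, 0, -18, -4, 4, -14]
resulting array: [15, 13, 12, 10, -3, 8, 9, -17, 0, -18, -4, 4, -14]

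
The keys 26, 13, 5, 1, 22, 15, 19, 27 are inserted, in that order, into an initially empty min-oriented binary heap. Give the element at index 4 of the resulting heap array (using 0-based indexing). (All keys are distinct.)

22

Insert 26:
  append 26 at index 0 → [26] (no swap needed)
Insert 13:
  append 13 at index 1 → [26, 13]
  13 < parent 26 at index 0, swap → [13, 26]
Insert 5:
  append 5 at index 2 → [13, 26, 5]
  5 < parent 13 at index 0, swap → [5, 26, 13]
Insert 1:
  append 1 at index 3 → [5, 26, 13, 1]
  1 < parent 26 at index 1, swap → [5, 1, 13, 26]
  1 < parent 5 at index 0, swap → [1, 5, 13, 26]
Insert 22:
  append 22 at index 4 → [1, 5, 13, 26, 22] (no swap needed)
Insert 15:
  append 15 at index 5 → [1, 5, 13, 26, 22, 15] (no swap needed)
Insert 19:
  append 19 at index 6 → [1, 5, 13, 26, 22, 15, 19] (no swap needed)
Insert 27:
  append 27 at index 7 → [1, 5, 13, 26, 22, 15, 19, 27] (no swap needed)
resulting array: [1, 5, 13, 26, 22, 15, 19, 27]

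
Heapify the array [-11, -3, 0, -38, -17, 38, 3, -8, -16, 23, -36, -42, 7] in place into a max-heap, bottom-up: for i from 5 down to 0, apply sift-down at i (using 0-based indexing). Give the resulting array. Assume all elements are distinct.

sift down from index 5: already satisfies heap property
sift down from index 4:
  -17 vs larger child 23 at index 9, swap → [-11, -3, 0, -38, 23, 38, 3, -8, -16, -17, -36, -42, 7]
sift down from index 3:
  -38 vs larger child -8 at index 7, swap → [-11, -3, 0, -8, 23, 38, 3, -38, -16, -17, -36, -42, 7]
sift down from index 2:
  0 vs larger child 38 at index 5, swap → [-11, -3, 38, -8, 23, 0, 3, -38, -16, -17, -36, -42, 7]
  0 vs larger child 7 at index 12, swap → [-11, -3, 38, -8, 23, 7, 3, -38, -16, -17, -36, -42, 0]
sift down from index 1:
  -3 vs larger child 23 at index 4, swap → [-11, 23, 38, -8, -3, 7, 3, -38, -16, -17, -36, -42, 0]
sift down from index 0:
  -11 vs larger child 38 at index 2, swap → [38, 23, -11, -8, -3, 7, 3, -38, -16, -17, -36, -42, 0]
  -11 vs larger child 7 at index 5, swap → [38, 23, 7, -8, -3, -11, 3, -38, -16, -17, -36, -42, 0]
  -11 vs larger child 0 at index 12, swap → [38, 23, 7, -8, -3, 0, 3, -38, -16, -17, -36, -42, -11]

[38, 23, 7, -8, -3, 0, 3, -38, -16, -17, -36, -42, -11]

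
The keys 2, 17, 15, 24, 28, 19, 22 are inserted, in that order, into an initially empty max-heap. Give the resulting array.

[28, 24, 22, 2, 17, 15, 19]

Insert 2:
  append 2 at index 0 → [2] (no swap needed)
Insert 17:
  append 17 at index 1 → [2, 17]
  17 > parent 2 at index 0, swap → [17, 2]
Insert 15:
  append 15 at index 2 → [17, 2, 15] (no swap needed)
Insert 24:
  append 24 at index 3 → [17, 2, 15, 24]
  24 > parent 2 at index 1, swap → [17, 24, 15, 2]
  24 > parent 17 at index 0, swap → [24, 17, 15, 2]
Insert 28:
  append 28 at index 4 → [24, 17, 15, 2, 28]
  28 > parent 17 at index 1, swap → [24, 28, 15, 2, 17]
  28 > parent 24 at index 0, swap → [28, 24, 15, 2, 17]
Insert 19:
  append 19 at index 5 → [28, 24, 15, 2, 17, 19]
  19 > parent 15 at index 2, swap → [28, 24, 19, 2, 17, 15]
Insert 22:
  append 22 at index 6 → [28, 24, 19, 2, 17, 15, 22]
  22 > parent 19 at index 2, swap → [28, 24, 22, 2, 17, 15, 19]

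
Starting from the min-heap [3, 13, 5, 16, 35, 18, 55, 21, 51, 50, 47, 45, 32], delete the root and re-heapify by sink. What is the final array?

[5, 13, 18, 16, 35, 32, 55, 21, 51, 50, 47, 45]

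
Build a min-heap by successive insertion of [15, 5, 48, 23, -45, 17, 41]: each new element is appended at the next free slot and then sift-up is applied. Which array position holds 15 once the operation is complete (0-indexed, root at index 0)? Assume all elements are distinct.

Insert 15:
  append 15 at index 0 → [15] (no swap needed)
Insert 5:
  append 5 at index 1 → [15, 5]
  5 < parent 15 at index 0, swap → [5, 15]
Insert 48:
  append 48 at index 2 → [5, 15, 48] (no swap needed)
Insert 23:
  append 23 at index 3 → [5, 15, 48, 23] (no swap needed)
Insert -45:
  append -45 at index 4 → [5, 15, 48, 23, -45]
  -45 < parent 15 at index 1, swap → [5, -45, 48, 23, 15]
  -45 < parent 5 at index 0, swap → [-45, 5, 48, 23, 15]
Insert 17:
  append 17 at index 5 → [-45, 5, 48, 23, 15, 17]
  17 < parent 48 at index 2, swap → [-45, 5, 17, 23, 15, 48]
Insert 41:
  append 41 at index 6 → [-45, 5, 17, 23, 15, 48, 41] (no swap needed)
resulting array: [-45, 5, 17, 23, 15, 48, 41]

4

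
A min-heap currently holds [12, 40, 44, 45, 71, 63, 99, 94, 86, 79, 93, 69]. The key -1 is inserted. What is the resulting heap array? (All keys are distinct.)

append -1 at index 12 → [12, 40, 44, 45, 71, 63, 99, 94, 86, 79, 93, 69, -1]
-1 < parent 63 at index 5, swap → [12, 40, 44, 45, 71, -1, 99, 94, 86, 79, 93, 69, 63]
-1 < parent 44 at index 2, swap → [12, 40, -1, 45, 71, 44, 99, 94, 86, 79, 93, 69, 63]
-1 < parent 12 at index 0, swap → [-1, 40, 12, 45, 71, 44, 99, 94, 86, 79, 93, 69, 63]

[-1, 40, 12, 45, 71, 44, 99, 94, 86, 79, 93, 69, 63]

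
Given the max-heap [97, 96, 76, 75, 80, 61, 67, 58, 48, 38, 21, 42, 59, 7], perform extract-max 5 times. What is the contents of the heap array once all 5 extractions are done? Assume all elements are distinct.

[67, 59, 61, 58, 38, 7, 42, 21, 48]

extract-max #1 returns 97:
  remove root 97; move last element 7 to root → [7, 96, 76, 75, 80, 61, 67, 58, 48, 38, 21, 42, 59]
  7 vs larger child 96 at index 1, swap → [96, 7, 76, 75, 80, 61, 67, 58, 48, 38, 21, 42, 59]
  7 vs larger child 80 at index 4, swap → [96, 80, 76, 75, 7, 61, 67, 58, 48, 38, 21, 42, 59]
  7 vs larger child 38 at index 9, swap → [96, 80, 76, 75, 38, 61, 67, 58, 48, 7, 21, 42, 59]
extract-max #2 returns 96:
  remove root 96; move last element 59 to root → [59, 80, 76, 75, 38, 61, 67, 58, 48, 7, 21, 42]
  59 vs larger child 80 at index 1, swap → [80, 59, 76, 75, 38, 61, 67, 58, 48, 7, 21, 42]
  59 vs larger child 75 at index 3, swap → [80, 75, 76, 59, 38, 61, 67, 58, 48, 7, 21, 42]
extract-max #3 returns 80:
  remove root 80; move last element 42 to root → [42, 75, 76, 59, 38, 61, 67, 58, 48, 7, 21]
  42 vs larger child 76 at index 2, swap → [76, 75, 42, 59, 38, 61, 67, 58, 48, 7, 21]
  42 vs larger child 67 at index 6, swap → [76, 75, 67, 59, 38, 61, 42, 58, 48, 7, 21]
extract-max #4 returns 76:
  remove root 76; move last element 21 to root → [21, 75, 67, 59, 38, 61, 42, 58, 48, 7]
  21 vs larger child 75 at index 1, swap → [75, 21, 67, 59, 38, 61, 42, 58, 48, 7]
  21 vs larger child 59 at index 3, swap → [75, 59, 67, 21, 38, 61, 42, 58, 48, 7]
  21 vs larger child 58 at index 7, swap → [75, 59, 67, 58, 38, 61, 42, 21, 48, 7]
extract-max #5 returns 75:
  remove root 75; move last element 7 to root → [7, 59, 67, 58, 38, 61, 42, 21, 48]
  7 vs larger child 67 at index 2, swap → [67, 59, 7, 58, 38, 61, 42, 21, 48]
  7 vs larger child 61 at index 5, swap → [67, 59, 61, 58, 38, 7, 42, 21, 48]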